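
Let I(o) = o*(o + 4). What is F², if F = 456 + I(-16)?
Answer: 419904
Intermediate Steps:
I(o) = o*(4 + o)
F = 648 (F = 456 - 16*(4 - 16) = 456 - 16*(-12) = 456 + 192 = 648)
F² = 648² = 419904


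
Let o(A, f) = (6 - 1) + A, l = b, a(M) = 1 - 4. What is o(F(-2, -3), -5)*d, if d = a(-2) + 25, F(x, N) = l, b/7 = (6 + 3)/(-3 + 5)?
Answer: 803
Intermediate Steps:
a(M) = -3
b = 63/2 (b = 7*((6 + 3)/(-3 + 5)) = 7*(9/2) = 63/2 ≈ 31.500)
l = 63/2 ≈ 31.500
F(x, N) = 63/2
o(A, f) = 5 + A
d = 22 (d = -3 + 25 = 22)
o(F(-2, -3), -5)*d = (5 + 63/2)*22 = (73/2)*22 = 803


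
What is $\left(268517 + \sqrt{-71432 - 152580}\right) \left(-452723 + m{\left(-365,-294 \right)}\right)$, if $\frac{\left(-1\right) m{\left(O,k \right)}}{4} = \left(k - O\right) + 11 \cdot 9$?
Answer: $-121746413351 - 906806 i \sqrt{56003} \approx -1.2175 \cdot 10^{11} - 2.146 \cdot 10^{8} i$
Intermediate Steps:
$m{\left(O,k \right)} = -396 - 4 k + 4 O$ ($m{\left(O,k \right)} = - 4 \left(\left(k - O\right) + 11 \cdot 9\right) = - 4 \left(\left(k - O\right) + 99\right) = - 4 \left(99 + k - O\right) = -396 - 4 k + 4 O$)
$\left(268517 + \sqrt{-71432 - 152580}\right) \left(-452723 + m{\left(-365,-294 \right)}\right) = \left(268517 + \sqrt{-71432 - 152580}\right) \left(-452723 - 680\right) = \left(268517 + \sqrt{-224012}\right) \left(-452723 - 680\right) = \left(268517 + 2 i \sqrt{56003}\right) \left(-452723 - 680\right) = \left(268517 + 2 i \sqrt{56003}\right) \left(-453403\right) = -121746413351 - 906806 i \sqrt{56003}$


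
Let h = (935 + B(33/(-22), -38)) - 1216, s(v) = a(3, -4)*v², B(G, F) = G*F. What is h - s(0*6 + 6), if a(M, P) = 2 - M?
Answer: -188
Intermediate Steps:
B(G, F) = F*G
s(v) = -v² (s(v) = (2 - 1*3)*v² = (2 - 3)*v² = -v²)
h = -224 (h = (935 - 1254/(-22)) - 1216 = (935 - 1254*(-1)/22) - 1216 = (935 - 38*(-3/2)) - 1216 = (935 + 57) - 1216 = 992 - 1216 = -224)
h - s(0*6 + 6) = -224 - (-1)*(0*6 + 6)² = -224 - (-1)*(0 + 6)² = -224 - (-1)*6² = -224 - (-1)*36 = -224 - 1*(-36) = -224 + 36 = -188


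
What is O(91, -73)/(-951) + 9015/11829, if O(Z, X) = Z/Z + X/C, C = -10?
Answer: 28250281/37497930 ≈ 0.75338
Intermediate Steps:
O(Z, X) = 1 - X/10 (O(Z, X) = Z/Z + X/(-10) = 1 + X*(-1/10) = 1 - X/10)
O(91, -73)/(-951) + 9015/11829 = (1 - 1/10*(-73))/(-951) + 9015/11829 = (1 + 73/10)*(-1/951) + 9015*(1/11829) = (83/10)*(-1/951) + 3005/3943 = -83/9510 + 3005/3943 = 28250281/37497930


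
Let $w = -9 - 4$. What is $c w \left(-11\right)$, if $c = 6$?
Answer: $858$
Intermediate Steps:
$w = -13$ ($w = -9 - 4 = -13$)
$c w \left(-11\right) = 6 \left(-13\right) \left(-11\right) = \left(-78\right) \left(-11\right) = 858$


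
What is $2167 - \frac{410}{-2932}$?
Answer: $\frac{3177027}{1466} \approx 2167.1$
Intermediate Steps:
$2167 - \frac{410}{-2932} = 2167 - - \frac{205}{1466} = 2167 + \frac{205}{1466} = \frac{3177027}{1466}$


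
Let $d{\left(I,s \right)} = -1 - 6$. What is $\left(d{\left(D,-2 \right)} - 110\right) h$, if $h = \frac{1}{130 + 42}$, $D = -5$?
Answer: $- \frac{117}{172} \approx -0.68023$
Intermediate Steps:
$h = \frac{1}{172} \approx 0.005814$
$d{\left(I,s \right)} = -7$ ($d{\left(I,s \right)} = -1 - 6 = -7$)
$\left(d{\left(D,-2 \right)} - 110\right) h = \left(-7 - 110\right) \frac{1}{172} = \left(-117\right) \frac{1}{172} = - \frac{117}{172}$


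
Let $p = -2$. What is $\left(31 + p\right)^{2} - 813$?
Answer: $28$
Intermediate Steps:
$\left(31 + p\right)^{2} - 813 = \left(31 - 2\right)^{2} - 813 = 29^{2} - 813 = 841 - 813 = 28$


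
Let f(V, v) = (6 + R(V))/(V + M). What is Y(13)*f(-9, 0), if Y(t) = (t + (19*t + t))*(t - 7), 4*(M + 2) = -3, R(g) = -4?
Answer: -13104/47 ≈ -278.81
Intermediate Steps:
M = -11/4 (M = -2 + (1/4)*(-3) = -2 - 3/4 = -11/4 ≈ -2.7500)
Y(t) = 21*t*(-7 + t) (Y(t) = (t + 20*t)*(-7 + t) = (21*t)*(-7 + t) = 21*t*(-7 + t))
f(V, v) = 2/(-11/4 + V) (f(V, v) = (6 - 4)/(V - 11/4) = 2/(-11/4 + V))
Y(13)*f(-9, 0) = (21*13*(-7 + 13))*(8/(-11 + 4*(-9))) = (21*13*6)*(8/(-11 - 36)) = 1638*(8/(-47)) = 1638*(8*(-1/47)) = 1638*(-8/47) = -13104/47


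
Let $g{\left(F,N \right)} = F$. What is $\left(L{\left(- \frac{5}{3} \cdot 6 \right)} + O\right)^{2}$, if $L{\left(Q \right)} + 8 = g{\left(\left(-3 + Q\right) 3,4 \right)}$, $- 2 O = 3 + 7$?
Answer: $2704$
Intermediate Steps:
$O = -5$ ($O = - \frac{3 + 7}{2} = \left(- \frac{1}{2}\right) 10 = -5$)
$L{\left(Q \right)} = -17 + 3 Q$ ($L{\left(Q \right)} = -8 + \left(-3 + Q\right) 3 = -8 + \left(-9 + 3 Q\right) = -17 + 3 Q$)
$\left(L{\left(- \frac{5}{3} \cdot 6 \right)} + O\right)^{2} = \left(\left(-17 + 3 - \frac{5}{3} \cdot 6\right) - 5\right)^{2} = \left(\left(-17 + 3 \left(-5\right) \frac{1}{3} \cdot 6\right) - 5\right)^{2} = \left(\left(-17 + 3 \left(\left(- \frac{5}{3}\right) 6\right)\right) - 5\right)^{2} = \left(\left(-17 + 3 \left(-10\right)\right) - 5\right)^{2} = \left(\left(-17 - 30\right) - 5\right)^{2} = \left(-47 - 5\right)^{2} = \left(-52\right)^{2} = 2704$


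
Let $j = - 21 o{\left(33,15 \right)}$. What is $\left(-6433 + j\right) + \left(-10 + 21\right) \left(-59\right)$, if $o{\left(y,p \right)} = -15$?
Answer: $-6767$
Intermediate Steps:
$j = 315$ ($j = \left(-21\right) \left(-15\right) = 315$)
$\left(-6433 + j\right) + \left(-10 + 21\right) \left(-59\right) = \left(-6433 + 315\right) + \left(-10 + 21\right) \left(-59\right) = -6118 + 11 \left(-59\right) = -6118 - 649 = -6767$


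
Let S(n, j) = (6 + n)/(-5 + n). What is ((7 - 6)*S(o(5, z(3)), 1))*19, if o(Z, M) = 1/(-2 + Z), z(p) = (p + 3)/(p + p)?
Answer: -361/14 ≈ -25.786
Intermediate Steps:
z(p) = (3 + p)/(2*p) (z(p) = (3 + p)/((2*p)) = (3 + p)*(1/(2*p)) = (3 + p)/(2*p))
S(n, j) = (6 + n)/(-5 + n)
((7 - 6)*S(o(5, z(3)), 1))*19 = ((7 - 6)*((6 + 1/(-2 + 5))/(-5 + 1/(-2 + 5))))*19 = (1*((6 + 1/3)/(-5 + 1/3)))*19 = (1*((19/3)/(-14/3)))*19 = (1*(-3/14*19/3))*19 = (1*(-19/14))*19 = -19/14*19 = -361/14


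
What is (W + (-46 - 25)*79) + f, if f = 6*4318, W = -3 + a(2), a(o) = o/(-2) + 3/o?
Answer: 40593/2 ≈ 20297.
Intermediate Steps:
a(o) = 3/o - o/2 (a(o) = o*(-½) + 3/o = -o/2 + 3/o = 3/o - o/2)
W = -5/2 (W = -3 + (3/2 - ½*2) = -3 + (3*(½) - 1) = -3 + (3/2 - 1) = -3 + ½ = -5/2 ≈ -2.5000)
f = 25908
(W + (-46 - 25)*79) + f = (-5/2 + (-46 - 25)*79) + 25908 = (-5/2 - 71*79) + 25908 = (-5/2 - 5609) + 25908 = -11223/2 + 25908 = 40593/2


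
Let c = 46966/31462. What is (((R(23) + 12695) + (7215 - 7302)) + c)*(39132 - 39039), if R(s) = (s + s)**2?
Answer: 21543145611/15731 ≈ 1.3695e+6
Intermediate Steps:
R(s) = 4*s**2 (R(s) = (2*s)**2 = 4*s**2)
c = 23483/15731 (c = 46966*(1/31462) = 23483/15731 ≈ 1.4928)
(((R(23) + 12695) + (7215 - 7302)) + c)*(39132 - 39039) = (((4*23**2 + 12695) + (7215 - 7302)) + 23483/15731)*(39132 - 39039) = (((4*529 + 12695) - 87) + 23483/15731)*93 = (((2116 + 12695) - 87) + 23483/15731)*93 = ((14811 - 87) + 23483/15731)*93 = (14724 + 23483/15731)*93 = (231646727/15731)*93 = 21543145611/15731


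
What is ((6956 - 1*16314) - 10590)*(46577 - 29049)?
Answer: -349648544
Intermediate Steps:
((6956 - 1*16314) - 10590)*(46577 - 29049) = ((6956 - 16314) - 10590)*17528 = (-9358 - 10590)*17528 = -19948*17528 = -349648544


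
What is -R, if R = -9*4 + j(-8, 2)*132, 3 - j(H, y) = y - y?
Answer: -360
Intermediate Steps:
j(H, y) = 3 (j(H, y) = 3 - (y - y) = 3 - 1*0 = 3 + 0 = 3)
R = 360 (R = -9*4 + 3*132 = -36 + 396 = 360)
-R = -1*360 = -360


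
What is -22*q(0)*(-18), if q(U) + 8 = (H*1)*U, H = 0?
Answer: -3168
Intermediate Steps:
q(U) = -8 (q(U) = -8 + (0*1)*U = -8 + 0*U = -8 + 0 = -8)
-22*q(0)*(-18) = -22*(-8)*(-18) = 176*(-18) = -3168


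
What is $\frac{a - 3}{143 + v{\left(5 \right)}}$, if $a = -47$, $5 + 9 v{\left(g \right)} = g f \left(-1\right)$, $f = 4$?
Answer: $- \frac{225}{631} \approx -0.35658$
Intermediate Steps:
$v{\left(g \right)} = - \frac{5}{9} - \frac{4 g}{9}$ ($v{\left(g \right)} = - \frac{5}{9} + \frac{g 4 \left(-1\right)}{9} = - \frac{5}{9} + \frac{4 g \left(-1\right)}{9} = - \frac{5}{9} + \frac{\left(-4\right) g}{9} = - \frac{5}{9} - \frac{4 g}{9}$)
$\frac{a - 3}{143 + v{\left(5 \right)}} = \frac{-47 - 3}{143 - \frac{25}{9}} = - \frac{50}{143 - \frac{25}{9}} = - \frac{50}{\frac{1262}{9}} = \left(-50\right) \frac{9}{1262} = - \frac{225}{631}$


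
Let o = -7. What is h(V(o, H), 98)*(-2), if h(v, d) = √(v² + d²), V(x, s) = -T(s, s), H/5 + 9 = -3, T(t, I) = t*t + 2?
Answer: -4*√3246002 ≈ -7206.7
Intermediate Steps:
T(t, I) = 2 + t² (T(t, I) = t² + 2 = 2 + t²)
H = -60 (H = -45 + 5*(-3) = -45 - 15 = -60)
V(x, s) = -2 - s² (V(x, s) = -(2 + s²) = -2 - s²)
h(v, d) = √(d² + v²)
h(V(o, H), 98)*(-2) = √(98² + (-2 - 1*(-60)²)²)*(-2) = √(9604 + (-2 - 1*3600)²)*(-2) = √(9604 + (-2 - 3600)²)*(-2) = √(9604 + (-3602)²)*(-2) = √(9604 + 12974404)*(-2) = √12984008*(-2) = (2*√3246002)*(-2) = -4*√3246002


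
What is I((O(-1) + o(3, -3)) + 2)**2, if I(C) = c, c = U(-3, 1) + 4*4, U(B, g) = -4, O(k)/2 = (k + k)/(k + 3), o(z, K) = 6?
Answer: 144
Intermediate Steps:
O(k) = 4*k/(3 + k) (O(k) = 2*((k + k)/(k + 3)) = 2*((2*k)/(3 + k)) = 2*(2*k/(3 + k)) = 4*k/(3 + k))
c = 12 (c = -4 + 4*4 = -4 + 16 = 12)
I(C) = 12
I((O(-1) + o(3, -3)) + 2)**2 = 12**2 = 144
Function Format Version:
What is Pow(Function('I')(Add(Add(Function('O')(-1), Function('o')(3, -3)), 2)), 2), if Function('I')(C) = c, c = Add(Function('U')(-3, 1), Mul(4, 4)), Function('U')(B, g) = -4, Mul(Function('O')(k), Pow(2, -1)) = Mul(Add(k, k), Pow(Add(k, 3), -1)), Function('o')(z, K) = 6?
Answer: 144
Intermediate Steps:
Function('O')(k) = Mul(4, k, Pow(Add(3, k), -1)) (Function('O')(k) = Mul(2, Mul(Add(k, k), Pow(Add(k, 3), -1))) = Mul(2, Mul(Mul(2, k), Pow(Add(3, k), -1))) = Mul(2, Mul(2, k, Pow(Add(3, k), -1))) = Mul(4, k, Pow(Add(3, k), -1)))
c = 12 (c = Add(-4, Mul(4, 4)) = Add(-4, 16) = 12)
Function('I')(C) = 12
Pow(Function('I')(Add(Add(Function('O')(-1), Function('o')(3, -3)), 2)), 2) = Pow(12, 2) = 144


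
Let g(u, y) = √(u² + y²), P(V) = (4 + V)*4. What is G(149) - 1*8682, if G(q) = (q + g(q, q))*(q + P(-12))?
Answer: 8751 + 17433*√2 ≈ 33405.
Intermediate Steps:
P(V) = 16 + 4*V
G(q) = (-32 + q)*(q + √2*√(q²)) (G(q) = (q + √(q² + q²))*(q + (16 + 4*(-12))) = (q + √(2*q²))*(q + (16 - 48)) = (q + √2*√(q²))*(q - 32) = (q + √2*√(q²))*(-32 + q) = (-32 + q)*(q + √2*√(q²)))
G(149) - 1*8682 = (149² - 32*149 - 32*√2*√(149²) + 149*√2*√(149²)) - 1*8682 = (22201 - 4768 - 32*√2*√22201 + 149*√2*√22201) - 8682 = (22201 - 4768 - 32*√2*149 + 149*√2*149) - 8682 = (22201 - 4768 - 4768*√2 + 22201*√2) - 8682 = (17433 + 17433*√2) - 8682 = 8751 + 17433*√2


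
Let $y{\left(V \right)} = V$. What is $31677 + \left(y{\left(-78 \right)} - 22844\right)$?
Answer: $8755$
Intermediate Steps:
$31677 + \left(y{\left(-78 \right)} - 22844\right) = 31677 - 22922 = 8755$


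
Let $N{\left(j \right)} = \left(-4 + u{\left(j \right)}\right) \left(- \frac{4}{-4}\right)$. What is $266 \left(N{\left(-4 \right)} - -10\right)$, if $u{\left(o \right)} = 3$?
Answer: $2394$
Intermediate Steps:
$N{\left(j \right)} = -1$ ($N{\left(j \right)} = \left(-4 + 3\right) \left(- \frac{4}{-4}\right) = - \frac{\left(-4\right) \left(-1\right)}{4} = \left(-1\right) 1 = -1$)
$266 \left(N{\left(-4 \right)} - -10\right) = 266 \left(-1 - -10\right) = 266 \left(-1 + 10\right) = 266 \cdot 9 = 2394$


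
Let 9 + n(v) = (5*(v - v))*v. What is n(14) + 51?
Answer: 42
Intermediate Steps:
n(v) = -9 (n(v) = -9 + (5*(v - v))*v = -9 + (5*0)*v = -9 + 0*v = -9 + 0 = -9)
n(14) + 51 = -9 + 51 = 42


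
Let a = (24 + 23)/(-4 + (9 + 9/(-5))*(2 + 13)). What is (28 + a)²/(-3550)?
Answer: -8755681/38396800 ≈ -0.22803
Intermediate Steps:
a = 47/104 (a = 47/(-4 + (9 + 9*(-⅕))*15) = 47/(-4 + (9 - 9/5)*15) = 47/(-4 + (36/5)*15) = 47/(-4 + 108) = 47/104 ≈ 0.45192)
(28 + a)²/(-3550) = (28 + 47/104)²/(-3550) = (2959/104)²*(-1/3550) = (8755681/10816)*(-1/3550) = -8755681/38396800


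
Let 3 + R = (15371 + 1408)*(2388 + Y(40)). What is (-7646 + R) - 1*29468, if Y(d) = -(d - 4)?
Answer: 39427091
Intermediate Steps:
Y(d) = 4 - d (Y(d) = -(-4 + d) = 4 - d)
R = 39464205 (R = -3 + (15371 + 1408)*(2388 + (4 - 1*40)) = -3 + 16779*(2388 + (4 - 40)) = -3 + 16779*(2388 - 36) = -3 + 16779*2352 = -3 + 39464208 = 39464205)
(-7646 + R) - 1*29468 = (-7646 + 39464205) - 1*29468 = 39456559 - 29468 = 39427091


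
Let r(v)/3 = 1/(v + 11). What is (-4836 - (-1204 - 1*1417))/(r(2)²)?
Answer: -374335/9 ≈ -41593.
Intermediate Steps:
r(v) = 3/(11 + v) (r(v) = 3/(v + 11) = 3/(11 + v))
(-4836 - (-1204 - 1*1417))/(r(2)²) = (-4836 - (-1204 - 1*1417))/((3/(11 + 2))²) = (-4836 - (-1204 - 1417))/((3/13)²) = (-4836 - 1*(-2621))/((3*(1/13))²) = (-4836 + 2621)/((3/13)²) = -2215/9/169 = -2215*169/9 = -374335/9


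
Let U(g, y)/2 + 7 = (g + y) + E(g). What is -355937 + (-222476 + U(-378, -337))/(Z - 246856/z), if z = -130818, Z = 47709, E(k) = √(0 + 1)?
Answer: -1110794862407695/3120721409 ≈ -3.5594e+5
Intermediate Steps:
E(k) = 1 (E(k) = √1 = 1)
U(g, y) = -12 + 2*g + 2*y (U(g, y) = -14 + 2*((g + y) + 1) = -14 + 2*(1 + g + y) = -14 + (2 + 2*g + 2*y) = -12 + 2*g + 2*y)
-355937 + (-222476 + U(-378, -337))/(Z - 246856/z) = -355937 + (-222476 + (-12 + 2*(-378) + 2*(-337)))/(47709 - 246856/(-130818)) = -355937 + (-222476 + (-12 - 756 - 674))/(47709 - 246856*(-1/130818)) = -355937 + (-222476 - 1442)/(47709 + 123428/65409) = -355937 - 223918/3120721409/65409 = -355937 - 223918*65409/3120721409 = -355937 - 14646252462/3120721409 = -1110794862407695/3120721409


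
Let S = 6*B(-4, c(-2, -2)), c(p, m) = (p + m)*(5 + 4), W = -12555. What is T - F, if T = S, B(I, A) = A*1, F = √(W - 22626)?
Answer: -216 - 3*I*√3909 ≈ -216.0 - 187.57*I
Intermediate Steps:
c(p, m) = 9*m + 9*p (c(p, m) = (m + p)*9 = 9*m + 9*p)
F = 3*I*√3909 (F = √(-12555 - 22626) = √(-35181) = 3*I*√3909 ≈ 187.57*I)
B(I, A) = A
S = -216 (S = 6*(9*(-2) + 9*(-2)) = 6*(-18 - 18) = 6*(-36) = -216)
T = -216
T - F = -216 - 3*I*√3909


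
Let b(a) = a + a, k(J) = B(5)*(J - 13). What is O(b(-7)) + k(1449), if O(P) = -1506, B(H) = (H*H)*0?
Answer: -1506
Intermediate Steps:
B(H) = 0 (B(H) = H²*0 = 0)
k(J) = 0 (k(J) = 0*(J - 13) = 0*(-13 + J) = 0)
b(a) = 2*a
O(b(-7)) + k(1449) = -1506 + 0 = -1506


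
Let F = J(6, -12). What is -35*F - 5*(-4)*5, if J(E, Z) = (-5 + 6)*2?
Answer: 30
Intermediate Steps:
J(E, Z) = 2 (J(E, Z) = 1*2 = 2)
F = 2
-35*F - 5*(-4)*5 = -35*2 - 5*(-4)*5 = -70 + 20*5 = -70 + 100 = 30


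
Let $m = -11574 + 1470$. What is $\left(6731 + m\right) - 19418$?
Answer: $-22791$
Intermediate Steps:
$m = -10104$
$\left(6731 + m\right) - 19418 = \left(6731 - 10104\right) - 19418 = -3373 - 19418 = -22791$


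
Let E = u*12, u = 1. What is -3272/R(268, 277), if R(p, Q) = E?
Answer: -818/3 ≈ -272.67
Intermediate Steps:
E = 12 (E = 1*12 = 12)
R(p, Q) = 12
-3272/R(268, 277) = -3272/12 = -3272*1/12 = -818/3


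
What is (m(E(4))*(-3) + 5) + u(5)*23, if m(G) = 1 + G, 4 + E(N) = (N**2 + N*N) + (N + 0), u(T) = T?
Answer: 21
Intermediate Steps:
E(N) = -4 + N + 2*N**2 (E(N) = -4 + ((N**2 + N*N) + (N + 0)) = -4 + ((N**2 + N**2) + N) = -4 + (2*N**2 + N) = -4 + (N + 2*N**2) = -4 + N + 2*N**2)
(m(E(4))*(-3) + 5) + u(5)*23 = ((1 + (-4 + 4 + 2*4**2))*(-3) + 5) + 5*23 = ((1 + (-4 + 4 + 2*16))*(-3) + 5) + 115 = ((1 + (-4 + 4 + 32))*(-3) + 5) + 115 = ((1 + 32)*(-3) + 5) + 115 = (33*(-3) + 5) + 115 = (-99 + 5) + 115 = -94 + 115 = 21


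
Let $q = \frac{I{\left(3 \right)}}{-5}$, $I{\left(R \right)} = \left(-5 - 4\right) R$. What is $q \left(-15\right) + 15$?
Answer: $-66$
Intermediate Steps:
$I{\left(R \right)} = - 9 R$
$q = \frac{27}{5}$ ($q = \frac{\left(-9\right) 3}{-5} = \left(-27\right) \left(- \frac{1}{5}\right) = \frac{27}{5} \approx 5.4$)
$q \left(-15\right) + 15 = \frac{27}{5} \left(-15\right) + 15 = -81 + 15 = -66$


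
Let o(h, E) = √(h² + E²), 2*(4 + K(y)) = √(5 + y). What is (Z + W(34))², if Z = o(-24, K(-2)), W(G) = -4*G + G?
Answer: (204 - √(2304 + (8 - √3)²))²/4 ≈ 6052.3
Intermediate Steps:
K(y) = -4 + √(5 + y)/2
W(G) = -3*G
o(h, E) = √(E² + h²)
Z = √(576 + (-4 + √3/2)²) (Z = √((-4 + √(5 - 2)/2)² + (-24)²) = √((-4 + √3/2)² + 576) = √(576 + (-4 + √3/2)²) ≈ 24.204)
(Z + W(34))² = (√(2371 - 16*√3)/2 - 3*34)² = (√(2371 - 16*√3)/2 - 102)² = (-102 + √(2371 - 16*√3)/2)²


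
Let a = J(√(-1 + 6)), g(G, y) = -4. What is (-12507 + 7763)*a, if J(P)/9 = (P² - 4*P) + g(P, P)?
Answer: -42696 + 170784*√5 ≈ 3.3919e+5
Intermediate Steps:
J(P) = -36 - 36*P + 9*P² (J(P) = 9*((P² - 4*P) - 4) = 9*(-4 + P² - 4*P) = -36 - 36*P + 9*P²)
a = 9 - 36*√5 (a = -36 - 36*√(-1 + 6) + 9*(√(-1 + 6))² = -36 - 36*√5 + 9*(√5)² = -36 - 36*√5 + 9*5 = -36 - 36*√5 + 45 = 9 - 36*√5 ≈ -71.498)
(-12507 + 7763)*a = (-12507 + 7763)*(9 - 36*√5) = -4744*(9 - 36*√5) = -42696 + 170784*√5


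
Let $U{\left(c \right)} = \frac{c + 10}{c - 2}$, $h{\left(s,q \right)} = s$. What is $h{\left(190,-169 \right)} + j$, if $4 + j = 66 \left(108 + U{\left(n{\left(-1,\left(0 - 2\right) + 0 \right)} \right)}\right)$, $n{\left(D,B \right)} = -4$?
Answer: $7248$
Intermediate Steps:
$U{\left(c \right)} = \frac{10 + c}{-2 + c}$
$j = 7058$ ($j = -4 + 66 \left(108 + \frac{10 - 4}{-2 - 4}\right) = -4 + 66 \left(108 + \frac{1}{-6} \cdot 6\right) = -4 + 66 \left(108 - 1\right) = -4 + 66 \cdot 107 = -4 + 7062 = 7058$)
$h{\left(190,-169 \right)} + j = 190 + 7058 = 7248$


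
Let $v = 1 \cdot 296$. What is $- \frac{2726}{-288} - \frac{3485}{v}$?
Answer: $- \frac{12299}{5328} \approx -2.3084$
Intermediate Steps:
$v = 296$
$- \frac{2726}{-288} - \frac{3485}{v} = - \frac{2726}{-288} - \frac{3485}{296} = \left(-2726\right) \left(- \frac{1}{288}\right) - \frac{3485}{296} = \frac{1363}{144} - \frac{3485}{296} = - \frac{12299}{5328}$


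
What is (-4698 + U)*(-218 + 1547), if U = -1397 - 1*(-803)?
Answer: -7033068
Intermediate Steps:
U = -594 (U = -1397 + 803 = -594)
(-4698 + U)*(-218 + 1547) = (-4698 - 594)*(-218 + 1547) = -5292*1329 = -7033068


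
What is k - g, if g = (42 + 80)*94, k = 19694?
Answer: 8226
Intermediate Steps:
g = 11468 (g = 122*94 = 11468)
k - g = 19694 - 1*11468 = 19694 - 11468 = 8226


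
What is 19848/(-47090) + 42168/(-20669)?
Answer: -1197964716/486651605 ≈ -2.4616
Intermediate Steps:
19848/(-47090) + 42168/(-20669) = 19848*(-1/47090) + 42168*(-1/20669) = -9924/23545 - 42168/20669 = -1197964716/486651605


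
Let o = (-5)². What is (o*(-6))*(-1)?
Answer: 150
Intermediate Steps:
o = 25
(o*(-6))*(-1) = (25*(-6))*(-1) = -150*(-1) = 150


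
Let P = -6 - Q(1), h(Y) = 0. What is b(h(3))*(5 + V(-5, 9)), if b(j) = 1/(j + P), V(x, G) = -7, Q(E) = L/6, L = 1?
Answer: 12/37 ≈ 0.32432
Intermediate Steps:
Q(E) = 1/6
P = -37/6 (P = -6 - 1*1/6 = -6 - 1/6 = -37/6 ≈ -6.1667)
b(j) = 1/(-37/6 + j) (b(j) = 1/(j - 37/6) = 1/(-37/6 + j))
b(h(3))*(5 + V(-5, 9)) = (6/(-37 + 6*0))*(5 - 7) = (6/(-37 + 0))*(-2) = (6/(-37))*(-2) = (6*(-1/37))*(-2) = -6/37*(-2) = 12/37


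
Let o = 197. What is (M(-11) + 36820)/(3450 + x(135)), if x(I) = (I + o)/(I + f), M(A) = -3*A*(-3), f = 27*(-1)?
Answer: 991467/93233 ≈ 10.634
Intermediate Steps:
f = -27
M(A) = 9*A
x(I) = (197 + I)/(-27 + I) (x(I) = (I + 197)/(I - 27) = (197 + I)/(-27 + I))
(M(-11) + 36820)/(3450 + x(135)) = (9*(-11) + 36820)/(3450 + (197 + 135)/(-27 + 135)) = (-99 + 36820)/(3450 + 332/108) = 36721/(3450 + (1/108)*332) = 36721/(3450 + 83/27) = 36721/(93233/27) = 36721*(27/93233) = 991467/93233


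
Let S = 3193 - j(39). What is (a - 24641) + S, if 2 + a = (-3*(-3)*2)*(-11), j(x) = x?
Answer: -21687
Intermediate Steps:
S = 3154 (S = 3193 - 1*39 = 3193 - 39 = 3154)
a = -200 (a = -2 + (-3*(-3)*2)*(-11) = -2 + (9*2)*(-11) = -2 + 18*(-11) = -2 - 198 = -200)
(a - 24641) + S = (-200 - 24641) + 3154 = -24841 + 3154 = -21687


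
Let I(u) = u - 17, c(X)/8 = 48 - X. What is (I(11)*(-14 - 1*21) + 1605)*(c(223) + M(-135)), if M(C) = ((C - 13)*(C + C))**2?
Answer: 2898192363000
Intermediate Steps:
c(X) = 384 - 8*X (c(X) = 8*(48 - X) = 384 - 8*X)
I(u) = -17 + u
M(C) = 4*C**2*(-13 + C)**2 (M(C) = ((-13 + C)*(2*C))**2 = (2*C*(-13 + C))**2 = 4*C**2*(-13 + C)**2)
(I(11)*(-14 - 1*21) + 1605)*(c(223) + M(-135)) = ((-17 + 11)*(-14 - 1*21) + 1605)*((384 - 8*223) + 4*(-135)**2*(-13 - 135)**2) = (-6*(-14 - 21) + 1605)*((384 - 1784) + 4*18225*(-148)**2) = (-6*(-35) + 1605)*(-1400 + 4*18225*21904) = (210 + 1605)*(-1400 + 1596801600) = 1815*1596800200 = 2898192363000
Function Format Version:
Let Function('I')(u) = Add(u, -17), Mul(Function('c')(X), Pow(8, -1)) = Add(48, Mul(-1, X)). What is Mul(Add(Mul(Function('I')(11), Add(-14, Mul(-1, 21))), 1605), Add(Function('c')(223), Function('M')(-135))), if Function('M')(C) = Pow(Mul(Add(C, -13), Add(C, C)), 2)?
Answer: 2898192363000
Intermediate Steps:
Function('c')(X) = Add(384, Mul(-8, X)) (Function('c')(X) = Mul(8, Add(48, Mul(-1, X))) = Add(384, Mul(-8, X)))
Function('I')(u) = Add(-17, u)
Function('M')(C) = Mul(4, Pow(C, 2), Pow(Add(-13, C), 2)) (Function('M')(C) = Pow(Mul(Add(-13, C), Mul(2, C)), 2) = Pow(Mul(2, C, Add(-13, C)), 2) = Mul(4, Pow(C, 2), Pow(Add(-13, C), 2)))
Mul(Add(Mul(Function('I')(11), Add(-14, Mul(-1, 21))), 1605), Add(Function('c')(223), Function('M')(-135))) = Mul(Add(Mul(Add(-17, 11), Add(-14, Mul(-1, 21))), 1605), Add(Add(384, Mul(-8, 223)), Mul(4, Pow(-135, 2), Pow(Add(-13, -135), 2)))) = Mul(Add(Mul(-6, Add(-14, -21)), 1605), Add(Add(384, -1784), Mul(4, 18225, Pow(-148, 2)))) = Mul(Add(Mul(-6, -35), 1605), Add(-1400, Mul(4, 18225, 21904))) = Mul(Add(210, 1605), Add(-1400, 1596801600)) = Mul(1815, 1596800200) = 2898192363000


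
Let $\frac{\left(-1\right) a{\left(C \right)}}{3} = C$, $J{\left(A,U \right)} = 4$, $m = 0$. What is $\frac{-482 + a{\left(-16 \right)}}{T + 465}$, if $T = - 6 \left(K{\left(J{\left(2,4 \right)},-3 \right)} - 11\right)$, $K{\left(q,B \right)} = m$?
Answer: $- \frac{434}{531} \approx -0.81733$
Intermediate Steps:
$K{\left(q,B \right)} = 0$
$a{\left(C \right)} = - 3 C$
$T = 66$ ($T = - 6 \left(0 - 11\right) = \left(-6\right) \left(-11\right) = 66$)
$\frac{-482 + a{\left(-16 \right)}}{T + 465} = \frac{-482 - -48}{66 + 465} = \frac{-482 + 48}{531} = \left(-434\right) \frac{1}{531} = - \frac{434}{531}$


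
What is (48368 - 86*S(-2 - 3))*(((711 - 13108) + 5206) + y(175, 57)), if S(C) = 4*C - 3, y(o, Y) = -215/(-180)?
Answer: -723955901/2 ≈ -3.6198e+8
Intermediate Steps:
y(o, Y) = 43/36 (y(o, Y) = -215*(-1/180) = 43/36)
S(C) = -3 + 4*C
(48368 - 86*S(-2 - 3))*(((711 - 13108) + 5206) + y(175, 57)) = (48368 - 86*(-3 + 4*(-2 - 3)))*(((711 - 13108) + 5206) + 43/36) = (48368 - 86*(-3 + 4*(-5)))*((-12397 + 5206) + 43/36) = (48368 - 86*(-3 - 20))*(-7191 + 43/36) = (48368 - 86*(-23))*(-258833/36) = (48368 + 1978)*(-258833/36) = 50346*(-258833/36) = -723955901/2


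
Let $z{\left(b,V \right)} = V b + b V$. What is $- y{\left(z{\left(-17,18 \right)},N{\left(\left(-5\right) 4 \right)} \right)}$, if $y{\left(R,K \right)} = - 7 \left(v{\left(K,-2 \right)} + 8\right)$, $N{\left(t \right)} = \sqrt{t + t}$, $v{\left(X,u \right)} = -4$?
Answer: $28$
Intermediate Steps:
$z{\left(b,V \right)} = 2 V b$ ($z{\left(b,V \right)} = V b + V b = 2 V b$)
$N{\left(t \right)} = \sqrt{2} \sqrt{t}$ ($N{\left(t \right)} = \sqrt{2 t} = \sqrt{2} \sqrt{t}$)
$y{\left(R,K \right)} = -28$ ($y{\left(R,K \right)} = - 7 \left(-4 + 8\right) = \left(-7\right) 4 = -28$)
$- y{\left(z{\left(-17,18 \right)},N{\left(\left(-5\right) 4 \right)} \right)} = \left(-1\right) \left(-28\right) = 28$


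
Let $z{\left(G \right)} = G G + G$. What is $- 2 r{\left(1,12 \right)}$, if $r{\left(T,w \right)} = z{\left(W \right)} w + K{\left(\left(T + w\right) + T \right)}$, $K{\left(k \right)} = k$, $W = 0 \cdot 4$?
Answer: $-28$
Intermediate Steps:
$W = 0$
$z{\left(G \right)} = G + G^{2}$ ($z{\left(G \right)} = G^{2} + G = G + G^{2}$)
$r{\left(T,w \right)} = w + 2 T$ ($r{\left(T,w \right)} = 0 \left(1 + 0\right) w + \left(\left(T + w\right) + T\right) = 0 \cdot 1 w + \left(w + 2 T\right) = 0 w + \left(w + 2 T\right) = 0 + \left(w + 2 T\right) = w + 2 T$)
$- 2 r{\left(1,12 \right)} = - 2 \left(12 + 2 \cdot 1\right) = - 2 \left(12 + 2\right) = \left(-2\right) 14 = -28$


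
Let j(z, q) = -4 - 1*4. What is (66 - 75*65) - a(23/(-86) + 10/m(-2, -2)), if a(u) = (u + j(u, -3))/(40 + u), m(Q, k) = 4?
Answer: -1091612/227 ≈ -4808.9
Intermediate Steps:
j(z, q) = -8 (j(z, q) = -4 - 4 = -8)
a(u) = (-8 + u)/(40 + u) (a(u) = (u - 8)/(40 + u) = (-8 + u)/(40 + u))
(66 - 75*65) - a(23/(-86) + 10/m(-2, -2)) = (66 - 75*65) - (-8 + (23/(-86) + 10/4))/(40 + (23/(-86) + 10/4)) = (66 - 4875) - (-8 + (23*(-1/86) + 10*(¼)))/(40 + (23*(-1/86) + 10*(¼))) = -4809 - (-8 + (-23/86 + 5/2))/(40 + (-23/86 + 5/2)) = -4809 - (-8 + 96/43)/(40 + 96/43) = -4809 - (-248)/(1816/43*43) = -4809 - 43*(-248)/(1816*43) = -4809 - 1*(-31/227) = -4809 + 31/227 = -1091612/227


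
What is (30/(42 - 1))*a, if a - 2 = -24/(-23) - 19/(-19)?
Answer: 2790/943 ≈ 2.9586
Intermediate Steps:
a = 93/23 (a = 2 + (-24/(-23) - 19/(-19)) = 2 + (-24*(-1/23) - 19*(-1/19)) = 2 + (24/23 + 1) = 2 + 47/23 = 93/23 ≈ 4.0435)
(30/(42 - 1))*a = (30/(42 - 1))*(93/23) = (30/41)*(93/23) = 2790/943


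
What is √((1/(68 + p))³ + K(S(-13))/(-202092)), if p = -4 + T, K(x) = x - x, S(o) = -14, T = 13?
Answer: √77/5929 ≈ 0.0014800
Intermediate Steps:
K(x) = 0
p = 9 (p = -4 + 13 = 9)
√((1/(68 + p))³ + K(S(-13))/(-202092)) = √((1/(68 + 9))³ + 0/(-202092)) = √((1/77)³ + 0*(-1/202092)) = √((1/77)³ + 0) = √(1/456533 + 0) = √(1/456533) = √77/5929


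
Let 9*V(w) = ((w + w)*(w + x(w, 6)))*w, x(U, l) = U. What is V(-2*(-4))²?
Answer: 4194304/81 ≈ 51782.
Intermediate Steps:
V(w) = 4*w³/9 (V(w) = (((w + w)*(w + w))*w)/9 = (((2*w)*(2*w))*w)/9 = ((4*w²)*w)/9 = (4*w³)/9 = 4*w³/9)
V(-2*(-4))² = (4*(-2*(-4))³/9)² = ((4/9)*8³)² = ((4/9)*512)² = (2048/9)² = 4194304/81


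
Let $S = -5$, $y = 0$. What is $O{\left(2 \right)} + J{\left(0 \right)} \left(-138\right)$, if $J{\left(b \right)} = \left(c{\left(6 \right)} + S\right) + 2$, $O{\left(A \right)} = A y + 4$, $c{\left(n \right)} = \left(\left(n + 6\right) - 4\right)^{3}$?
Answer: $-70238$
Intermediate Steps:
$c{\left(n \right)} = \left(2 + n\right)^{3}$ ($c{\left(n \right)} = \left(\left(6 + n\right) - 4\right)^{3} = \left(2 + n\right)^{3}$)
$O{\left(A \right)} = 4$ ($O{\left(A \right)} = A 0 + 4 = 0 + 4 = 4$)
$J{\left(b \right)} = 509$ ($J{\left(b \right)} = \left(\left(2 + 6\right)^{3} - 5\right) + 2 = \left(8^{3} - 5\right) + 2 = \left(512 - 5\right) + 2 = 507 + 2 = 509$)
$O{\left(2 \right)} + J{\left(0 \right)} \left(-138\right) = 4 + 509 \left(-138\right) = 4 - 70242 = -70238$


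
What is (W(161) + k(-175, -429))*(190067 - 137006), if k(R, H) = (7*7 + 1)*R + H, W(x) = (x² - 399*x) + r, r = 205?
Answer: -2509360812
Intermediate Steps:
W(x) = 205 + x² - 399*x (W(x) = (x² - 399*x) + 205 = 205 + x² - 399*x)
k(R, H) = H + 50*R (k(R, H) = (49 + 1)*R + H = 50*R + H = H + 50*R)
(W(161) + k(-175, -429))*(190067 - 137006) = ((205 + 161² - 399*161) + (-429 + 50*(-175)))*(190067 - 137006) = ((205 + 25921 - 64239) + (-429 - 8750))*53061 = (-38113 - 9179)*53061 = -47292*53061 = -2509360812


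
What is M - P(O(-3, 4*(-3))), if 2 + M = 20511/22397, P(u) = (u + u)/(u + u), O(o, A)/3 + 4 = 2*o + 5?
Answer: -46680/22397 ≈ -2.0842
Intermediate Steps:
O(o, A) = 3 + 6*o (O(o, A) = -12 + 3*(2*o + 5) = -12 + 3*(5 + 2*o) = -12 + (15 + 6*o) = 3 + 6*o)
P(u) = 1 (P(u) = (2*u)/((2*u)) = (2*u)*(1/(2*u)) = 1)
M = -24283/22397 (M = -2 + 20511/22397 = -24283/22397 ≈ -1.0842)
M - P(O(-3, 4*(-3))) = -24283/22397 - 1*1 = -24283/22397 - 1 = -46680/22397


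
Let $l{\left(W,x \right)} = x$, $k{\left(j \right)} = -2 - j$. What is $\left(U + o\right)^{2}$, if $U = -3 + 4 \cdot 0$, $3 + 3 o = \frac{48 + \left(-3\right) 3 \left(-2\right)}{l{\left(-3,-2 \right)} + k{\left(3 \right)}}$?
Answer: $\frac{2500}{49} \approx 51.02$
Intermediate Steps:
$o = - \frac{29}{7}$ ($o = -1 + \frac{\left(48 + \left(-3\right) 3 \left(-2\right)\right) \frac{1}{-2 - 5}}{3} = -1 + \frac{\left(48 - -18\right) \frac{1}{-2 - 5}}{3} = -1 + \frac{\left(48 + 18\right) \frac{1}{-2 - 5}}{3} = -1 + \frac{66 \frac{1}{-7}}{3} = -1 + \frac{66 \left(- \frac{1}{7}\right)}{3} = -1 + \frac{1}{3} \left(- \frac{66}{7}\right) = -1 - \frac{22}{7} = - \frac{29}{7} \approx -4.1429$)
$U = -3$ ($U = -3 + 0 = -3$)
$\left(U + o\right)^{2} = \left(-3 - \frac{29}{7}\right)^{2} = \left(- \frac{50}{7}\right)^{2} = \frac{2500}{49}$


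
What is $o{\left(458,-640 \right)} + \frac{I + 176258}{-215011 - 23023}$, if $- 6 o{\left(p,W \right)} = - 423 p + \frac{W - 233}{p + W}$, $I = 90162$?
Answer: $\frac{1398747005945}{43322188} \approx 32287.0$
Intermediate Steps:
$o{\left(p,W \right)} = \frac{141 p}{2} - \frac{-233 + W}{6 \left(W + p\right)}$ ($o{\left(p,W \right)} = - \frac{- 423 p + \frac{W - 233}{p + W}}{6} = - \frac{- 423 p + \frac{-233 + W}{W + p}}{6} = \frac{141 p}{2} - \frac{-233 + W}{6 \left(W + p\right)}$)
$o{\left(458,-640 \right)} + \frac{I + 176258}{-215011 - 23023} = \frac{233 - -640 + 423 \cdot 458^{2} + 423 \left(-640\right) 458}{6 \left(-640 + 458\right)} + \frac{90162 + 176258}{-215011 - 23023} = \frac{233 + 640 + 423 \cdot 209764 - 123989760}{6 \left(-182\right)} + \frac{266420}{-238034} = \frac{1}{6} \left(- \frac{1}{182}\right) \left(233 + 640 + 88730172 - 123989760\right) + 266420 \left(- \frac{1}{238034}\right) = \frac{1}{6} \left(- \frac{1}{182}\right) \left(-35258715\right) - \frac{133210}{119017} = \frac{11752905}{364} - \frac{133210}{119017} = \frac{1398747005945}{43322188}$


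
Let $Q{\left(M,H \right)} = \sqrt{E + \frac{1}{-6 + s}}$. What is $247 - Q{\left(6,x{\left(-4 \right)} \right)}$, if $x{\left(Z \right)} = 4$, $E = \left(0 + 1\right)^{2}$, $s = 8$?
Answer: $247 - \frac{\sqrt{6}}{2} \approx 245.78$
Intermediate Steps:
$E = 1$ ($E = 1^{2} = 1$)
$Q{\left(M,H \right)} = \frac{\sqrt{6}}{2}$ ($Q{\left(M,H \right)} = \sqrt{1 + \frac{1}{-6 + 8}} = \sqrt{1 + \frac{1}{2}} = \sqrt{\frac{3}{2}} = \frac{\sqrt{6}}{2}$)
$247 - Q{\left(6,x{\left(-4 \right)} \right)} = 247 - \frac{\sqrt{6}}{2}$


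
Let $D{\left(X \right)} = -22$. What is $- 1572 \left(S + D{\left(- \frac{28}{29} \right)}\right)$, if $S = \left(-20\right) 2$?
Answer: $97464$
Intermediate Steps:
$S = -40$
$- 1572 \left(S + D{\left(- \frac{28}{29} \right)}\right) = - 1572 \left(-40 - 22\right) = \left(-1572\right) \left(-62\right) = 97464$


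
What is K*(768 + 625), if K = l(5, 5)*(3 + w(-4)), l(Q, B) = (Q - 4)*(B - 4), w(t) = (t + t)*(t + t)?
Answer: 93331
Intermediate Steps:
w(t) = 4*t² (w(t) = (2*t)*(2*t) = 4*t²)
l(Q, B) = (-4 + B)*(-4 + Q) (l(Q, B) = (-4 + Q)*(-4 + B) = (-4 + B)*(-4 + Q))
K = 67 (K = (16 - 4*5 - 4*5 + 5*5)*(3 + 4*(-4)²) = (16 - 20 - 20 + 25)*(3 + 4*16) = 1*(3 + 64) = 1*67 = 67)
K*(768 + 625) = 67*(768 + 625) = 67*1393 = 93331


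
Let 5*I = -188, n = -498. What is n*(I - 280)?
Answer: 790824/5 ≈ 1.5816e+5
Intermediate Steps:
I = -188/5 (I = (⅕)*(-188) = -188/5 ≈ -37.600)
n*(I - 280) = -498*(-188/5 - 280) = -498*(-1588/5) = 790824/5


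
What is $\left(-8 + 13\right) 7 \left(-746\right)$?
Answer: $-26110$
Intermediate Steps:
$\left(-8 + 13\right) 7 \left(-746\right) = 5 \cdot 7 \left(-746\right) = 35 \left(-746\right) = -26110$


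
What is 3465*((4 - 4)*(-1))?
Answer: 0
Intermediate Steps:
3465*((4 - 4)*(-1)) = 3465*(0*(-1)) = 3465*0 = 0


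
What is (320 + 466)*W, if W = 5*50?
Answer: 196500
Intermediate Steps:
W = 250
(320 + 466)*W = (320 + 466)*250 = 786*250 = 196500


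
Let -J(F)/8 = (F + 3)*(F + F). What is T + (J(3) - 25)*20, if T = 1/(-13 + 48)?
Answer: -219099/35 ≈ -6260.0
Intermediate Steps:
J(F) = -16*F*(3 + F) (J(F) = -8*(F + 3)*(F + F) = -8*(3 + F)*2*F = -16*F*(3 + F))
T = 1/35 ≈ 0.028571
T + (J(3) - 25)*20 = 1/35 + (-16*3*(3 + 3) - 25)*20 = 1/35 + (-16*3*6 - 25)*20 = 1/35 + (-288 - 25)*20 = 1/35 - 313*20 = 1/35 - 6260 = -219099/35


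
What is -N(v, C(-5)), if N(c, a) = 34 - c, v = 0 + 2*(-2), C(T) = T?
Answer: -38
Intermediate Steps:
v = -4 (v = 0 - 4 = -4)
-N(v, C(-5)) = -(34 - 1*(-4)) = -(34 + 4) = -1*38 = -38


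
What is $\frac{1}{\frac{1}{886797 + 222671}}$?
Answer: $1109468$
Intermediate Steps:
$\frac{1}{\frac{1}{886797 + 222671}} = \frac{1}{\frac{1}{1109468}} = 1109468$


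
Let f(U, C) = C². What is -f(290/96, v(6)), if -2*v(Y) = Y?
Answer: -9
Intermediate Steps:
v(Y) = -Y/2
-f(290/96, v(6)) = -(-½*6)² = -1*(-3)² = -1*9 = -9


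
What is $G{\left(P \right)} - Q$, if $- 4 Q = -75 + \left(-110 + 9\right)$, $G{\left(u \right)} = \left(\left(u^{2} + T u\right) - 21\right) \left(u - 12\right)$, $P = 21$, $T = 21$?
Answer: $7705$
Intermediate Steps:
$G{\left(u \right)} = \left(-12 + u\right) \left(-21 + u^{2} + 21 u\right)$ ($G{\left(u \right)} = \left(\left(u^{2} + 21 u\right) - 21\right) \left(u - 12\right) = \left(-21 + u^{2} + 21 u\right) \left(-12 + u\right) = \left(-12 + u\right) \left(-21 + u^{2} + 21 u\right)$)
$Q = 44$ ($Q = - \frac{-75 + \left(-110 + 9\right)}{4} = - \frac{-75 - 101}{4} = \left(- \frac{1}{4}\right) \left(-176\right) = 44$)
$G{\left(P \right)} - Q = \left(252 + 21^{3} - 5733 + 9 \cdot 21^{2}\right) - 44 = \left(252 + 9261 - 5733 + 9 \cdot 441\right) - 44 = \left(252 + 9261 - 5733 + 3969\right) - 44 = 7749 - 44 = 7705$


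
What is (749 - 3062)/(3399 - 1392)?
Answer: -257/223 ≈ -1.1525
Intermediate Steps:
(749 - 3062)/(3399 - 1392) = -2313/2007 = -2313*1/2007 = -257/223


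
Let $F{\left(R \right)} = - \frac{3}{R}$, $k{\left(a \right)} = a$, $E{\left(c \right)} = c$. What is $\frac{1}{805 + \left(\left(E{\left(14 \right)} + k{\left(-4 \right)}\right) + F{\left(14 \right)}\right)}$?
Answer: $\frac{14}{11407} \approx 0.0012273$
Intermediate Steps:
$\frac{1}{805 + \left(\left(E{\left(14 \right)} + k{\left(-4 \right)}\right) + F{\left(14 \right)}\right)} = \frac{1}{805 + \left(\left(14 - 4\right) - \frac{3}{14}\right)} = \frac{1}{805 + \left(10 - \frac{3}{14}\right)} = \frac{1}{805 + \frac{137}{14}} = \frac{1}{\frac{11407}{14}} = \frac{14}{11407}$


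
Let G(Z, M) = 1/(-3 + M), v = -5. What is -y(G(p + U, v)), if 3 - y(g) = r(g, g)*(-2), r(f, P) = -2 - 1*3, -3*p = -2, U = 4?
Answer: 7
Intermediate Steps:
p = ⅔ (p = -⅓*(-2) = ⅔ ≈ 0.66667)
r(f, P) = -5 (r(f, P) = -2 - 3 = -5)
y(g) = -7 (y(g) = 3 - (-5)*(-2) = 3 - 1*10 = 3 - 10 = -7)
-y(G(p + U, v)) = -1*(-7) = 7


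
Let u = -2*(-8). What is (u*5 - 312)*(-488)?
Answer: 113216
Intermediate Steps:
u = 16
(u*5 - 312)*(-488) = (16*5 - 312)*(-488) = (80 - 312)*(-488) = -232*(-488) = 113216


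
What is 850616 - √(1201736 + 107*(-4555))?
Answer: 850616 - √714351 ≈ 8.4977e+5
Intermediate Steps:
850616 - √(1201736 + 107*(-4555)) = 850616 - √(1201736 - 487385) = 850616 - √714351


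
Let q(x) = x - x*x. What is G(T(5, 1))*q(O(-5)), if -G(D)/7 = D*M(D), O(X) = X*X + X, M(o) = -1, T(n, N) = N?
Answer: -2660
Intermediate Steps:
O(X) = X + X**2 (O(X) = X**2 + X = X + X**2)
q(x) = x - x**2
G(D) = 7*D (G(D) = -7*D*(-1) = -(-7)*D = 7*D)
G(T(5, 1))*q(O(-5)) = (7*1)*((-5*(1 - 5))*(1 - (-5)*(1 - 5))) = 7*((-5*(-4))*(1 - (-5)*(-4))) = 7*(20*(1 - 1*20)) = 7*(20*(1 - 20)) = 7*(20*(-19)) = 7*(-380) = -2660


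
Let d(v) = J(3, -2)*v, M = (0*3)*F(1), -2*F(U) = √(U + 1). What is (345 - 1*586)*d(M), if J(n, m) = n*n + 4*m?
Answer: 0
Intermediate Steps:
F(U) = -√(1 + U)/2 (F(U) = -√(U + 1)/2 = -√(1 + U)/2)
J(n, m) = n² + 4*m
M = 0 (M = (0*3)*(-√(1 + 1)/2) = 0*(-√2/2) = 0)
d(v) = v (d(v) = (3² + 4*(-2))*v = (9 - 8)*v = 1*v = v)
(345 - 1*586)*d(M) = (345 - 1*586)*0 = (345 - 586)*0 = -241*0 = 0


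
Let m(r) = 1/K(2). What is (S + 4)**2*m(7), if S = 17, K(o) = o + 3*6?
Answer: 441/20 ≈ 22.050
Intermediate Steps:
K(o) = 18 + o (K(o) = o + 18 = 18 + o)
m(r) = 1/20 (m(r) = 1/(18 + 2) = 1/20)
(S + 4)**2*m(7) = (17 + 4)**2*(1/20) = 21**2*(1/20) = 441*(1/20) = 441/20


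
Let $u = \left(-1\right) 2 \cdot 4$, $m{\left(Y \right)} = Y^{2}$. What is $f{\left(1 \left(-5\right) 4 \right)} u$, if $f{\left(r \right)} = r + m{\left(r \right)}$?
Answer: $-3040$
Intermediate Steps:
$u = -8$ ($u = \left(-2\right) 4 = -8$)
$f{\left(r \right)} = r + r^{2}$
$f{\left(1 \left(-5\right) 4 \right)} u = 1 \left(-5\right) 4 \left(1 + 1 \left(-5\right) 4\right) \left(-8\right) = \left(-5\right) 4 \left(1 - 20\right) \left(-8\right) = - 20 \left(1 - 20\right) \left(-8\right) = \left(-20\right) \left(-19\right) \left(-8\right) = 380 \left(-8\right) = -3040$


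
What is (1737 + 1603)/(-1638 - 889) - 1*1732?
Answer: -4380104/2527 ≈ -1733.3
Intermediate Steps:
(1737 + 1603)/(-1638 - 889) - 1*1732 = 3340/(-2527) - 1732 = 3340*(-1/2527) - 1732 = -3340/2527 - 1732 = -4380104/2527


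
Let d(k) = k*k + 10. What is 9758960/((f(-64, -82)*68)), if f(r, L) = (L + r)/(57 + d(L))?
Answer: -8284137170/1241 ≈ -6.6754e+6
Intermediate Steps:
d(k) = 10 + k² (d(k) = k² + 10 = 10 + k²)
f(r, L) = (L + r)/(67 + L²) (f(r, L) = (L + r)/(57 + (10 + L²)) = (L + r)/(67 + L²))
9758960/((f(-64, -82)*68)) = 9758960/((((-82 - 64)/(67 + (-82)²))*68)) = 9758960/(((-146/(67 + 6724))*68)) = 9758960/(((-146/6791)*68)) = 9758960/((((1/6791)*(-146))*68)) = 9758960/((-146/6791*68)) = 9758960/(-9928/6791) = 9758960*(-6791/9928) = -8284137170/1241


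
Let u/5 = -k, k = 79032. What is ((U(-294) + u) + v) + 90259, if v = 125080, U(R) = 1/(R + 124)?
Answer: -30569571/170 ≈ -1.7982e+5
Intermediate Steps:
U(R) = 1/(124 + R)
u = -395160 (u = 5*(-1*79032) = 5*(-79032) = -395160)
((U(-294) + u) + v) + 90259 = ((1/(124 - 294) - 395160) + 125080) + 90259 = ((1/(-170) - 395160) + 125080) + 90259 = ((-1/170 - 395160) + 125080) + 90259 = (-67177201/170 + 125080) + 90259 = -45913601/170 + 90259 = -30569571/170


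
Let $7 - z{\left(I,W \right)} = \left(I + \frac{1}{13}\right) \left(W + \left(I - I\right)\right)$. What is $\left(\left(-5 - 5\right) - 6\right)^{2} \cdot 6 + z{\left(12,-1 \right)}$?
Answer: $\frac{20216}{13} \approx 1555.1$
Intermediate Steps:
$z{\left(I,W \right)} = 7 - W \left(\frac{1}{13} + I\right)$ ($z{\left(I,W \right)} = 7 - \left(I + \frac{1}{13}\right) \left(W + \left(I - I\right)\right) = 7 - \left(I + \frac{1}{13}\right) \left(W + 0\right) = 7 - \left(\frac{1}{13} + I\right) W = 7 - W \left(\frac{1}{13} + I\right)$)
$\left(\left(-5 - 5\right) - 6\right)^{2} \cdot 6 + z{\left(12,-1 \right)} = \left(\left(-5 - 5\right) - 6\right)^{2} \cdot 6 - \left(- \frac{92}{13} - 12\right) = \left(\left(-5 - 5\right) - 6\right)^{2} \cdot 6 + \left(7 + \frac{1}{13} + 12\right) = \left(-10 - 6\right)^{2} \cdot 6 + \frac{248}{13} = \left(-16\right)^{2} \cdot 6 + \frac{248}{13} = 256 \cdot 6 + \frac{248}{13} = 1536 + \frac{248}{13} = \frac{20216}{13}$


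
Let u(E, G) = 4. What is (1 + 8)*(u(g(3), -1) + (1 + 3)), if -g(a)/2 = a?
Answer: 72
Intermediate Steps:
g(a) = -2*a
(1 + 8)*(u(g(3), -1) + (1 + 3)) = (1 + 8)*(4 + (1 + 3)) = 9*(4 + 4) = 9*8 = 72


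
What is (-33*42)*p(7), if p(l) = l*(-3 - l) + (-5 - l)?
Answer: 113652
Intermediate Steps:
p(l) = -5 - l + l*(-3 - l)
(-33*42)*p(7) = (-33*42)*(-5 - 1*7**2 - 4*7) = -1386*(-5 - 1*49 - 28) = -1386*(-5 - 49 - 28) = -1386*(-82) = 113652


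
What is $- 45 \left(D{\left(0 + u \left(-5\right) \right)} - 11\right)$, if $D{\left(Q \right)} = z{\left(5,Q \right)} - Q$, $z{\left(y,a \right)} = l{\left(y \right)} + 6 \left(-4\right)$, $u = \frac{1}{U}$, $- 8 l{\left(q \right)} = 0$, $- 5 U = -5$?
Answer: $1350$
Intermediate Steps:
$U = 1$ ($U = \left(- \frac{1}{5}\right) \left(-5\right) = 1$)
$l{\left(q \right)} = 0$ ($l{\left(q \right)} = \left(- \frac{1}{8}\right) 0 = 0$)
$u = 1$ ($u = 1^{-1} = 1$)
$z{\left(y,a \right)} = -24$ ($z{\left(y,a \right)} = 0 + 6 \left(-4\right) = 0 - 24 = -24$)
$D{\left(Q \right)} = -24 - Q$
$- 45 \left(D{\left(0 + u \left(-5\right) \right)} - 11\right) = - 45 \left(\left(-24 - \left(0 + 1 \left(-5\right)\right)\right) - 11\right) = - 45 \left(\left(-24 - \left(0 - 5\right)\right) - 11\right) = - 45 \left(\left(-24 - -5\right) - 11\right) = - 45 \left(\left(-24 + 5\right) - 11\right) = - 45 \left(-19 - 11\right) = \left(-45\right) \left(-30\right) = 1350$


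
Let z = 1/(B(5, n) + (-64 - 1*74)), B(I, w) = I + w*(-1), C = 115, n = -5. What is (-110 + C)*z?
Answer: -5/128 ≈ -0.039063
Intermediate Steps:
B(I, w) = I - w
z = -1/128 (z = 1/((5 - 1*(-5)) + (-64 - 1*74)) = 1/((5 + 5) + (-64 - 74)) = 1/(10 - 138) = 1/(-128) = -1/128 ≈ -0.0078125)
(-110 + C)*z = (-110 + 115)*(-1/128) = 5*(-1/128) = -5/128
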